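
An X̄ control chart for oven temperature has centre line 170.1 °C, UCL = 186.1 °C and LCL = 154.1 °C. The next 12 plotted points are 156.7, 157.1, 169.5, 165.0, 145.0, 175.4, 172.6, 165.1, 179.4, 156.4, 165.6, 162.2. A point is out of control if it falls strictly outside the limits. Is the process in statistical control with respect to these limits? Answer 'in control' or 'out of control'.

Compare each point to [154.1, 186.1]: sample 5 = 145.0 < LCL.

out of control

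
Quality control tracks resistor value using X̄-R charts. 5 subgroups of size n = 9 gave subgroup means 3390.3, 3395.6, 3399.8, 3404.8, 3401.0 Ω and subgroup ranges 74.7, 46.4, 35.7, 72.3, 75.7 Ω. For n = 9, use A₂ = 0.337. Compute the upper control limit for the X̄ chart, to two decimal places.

X̄̄ = (3390.3 + 3395.6 + 3399.8 + 3404.8 + 3401.0) / 5 = 16991.5000 / 5 = 3398.3000
R̄ = (74.7 + 46.4 + 35.7 + 72.3 + 75.7) / 5 = 304.8000 / 5 = 60.9600
UCL = X̄̄ + A₂·R̄ = 3398.3000 + 0.337 × 60.9600 = 3418.8435

3418.84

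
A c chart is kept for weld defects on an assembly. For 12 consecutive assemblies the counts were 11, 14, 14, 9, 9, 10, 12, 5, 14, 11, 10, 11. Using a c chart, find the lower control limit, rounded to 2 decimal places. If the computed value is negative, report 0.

0.96

c̄ = (11 + 14 + 14 + 9 + 9 + 10 + 12 + 5 + 14 + 11 + 10 + 11) / 12 = 130 / 12 = 10.8333
LCL = c̄ − 3√c̄ = 10.8333 − 3 × 3.2914 = 0.9591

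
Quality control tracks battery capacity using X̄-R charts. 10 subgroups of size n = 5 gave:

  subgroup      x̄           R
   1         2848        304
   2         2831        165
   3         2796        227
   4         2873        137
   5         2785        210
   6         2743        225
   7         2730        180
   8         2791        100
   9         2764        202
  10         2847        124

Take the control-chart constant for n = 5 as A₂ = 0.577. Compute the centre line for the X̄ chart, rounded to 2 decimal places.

2800.80

X̄̄ = (2848 + 2831 + 2796 + 2873 + 2785 + 2743 + 2730 + 2791 + 2764 + 2847) / 10 = 28008.0000 / 10 = 2800.8000
CL = X̄̄ = 2800.8000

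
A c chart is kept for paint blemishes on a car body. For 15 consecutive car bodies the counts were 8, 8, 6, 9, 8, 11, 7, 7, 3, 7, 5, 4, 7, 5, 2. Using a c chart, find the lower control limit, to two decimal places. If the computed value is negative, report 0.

c̄ = (8 + 8 + 6 + 9 + 8 + 11 + 7 + 7 + 3 + 7 + 5 + 4 + 7 + 5 + 2) / 15 = 97 / 15 = 6.4667
LCL = c̄ − 3√c̄ = 6.4667 − 3 × 2.5430 = -1.1622 → 0 (cannot be negative)

0.00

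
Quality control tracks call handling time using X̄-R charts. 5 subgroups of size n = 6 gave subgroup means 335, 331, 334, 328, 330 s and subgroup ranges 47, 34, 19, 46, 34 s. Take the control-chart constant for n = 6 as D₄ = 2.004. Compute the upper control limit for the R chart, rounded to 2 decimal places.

R̄ = (47 + 34 + 19 + 46 + 34) / 5 = 180.0000 / 5 = 36.0000
UCL_R = D₄·R̄ = 2.004 × 36.0000 = 72.1440

72.14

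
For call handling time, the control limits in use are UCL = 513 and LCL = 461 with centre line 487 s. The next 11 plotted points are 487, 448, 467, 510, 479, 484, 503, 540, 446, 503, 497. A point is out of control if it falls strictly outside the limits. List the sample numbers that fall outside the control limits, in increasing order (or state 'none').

2, 8, 9

Compare each point to [461, 513]: sample 2 = 448 < LCL; sample 8 = 540 > UCL; sample 9 = 446 < LCL.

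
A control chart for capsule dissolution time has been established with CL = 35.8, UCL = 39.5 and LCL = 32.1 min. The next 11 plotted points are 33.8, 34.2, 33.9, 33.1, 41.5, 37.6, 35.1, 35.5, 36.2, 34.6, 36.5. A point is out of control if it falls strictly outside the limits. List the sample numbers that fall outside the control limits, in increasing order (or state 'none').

5

Compare each point to [32.1, 39.5]: sample 5 = 41.5 > UCL.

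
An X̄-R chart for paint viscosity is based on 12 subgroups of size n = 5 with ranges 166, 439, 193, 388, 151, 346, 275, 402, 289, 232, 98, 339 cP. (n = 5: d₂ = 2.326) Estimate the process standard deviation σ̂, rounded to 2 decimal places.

118.87

R̄ = (166 + 439 + 193 + 388 + 151 + 346 + 275 + 402 + 289 + 232 + 98 + 339) / 12 = 276.5000
σ̂ = R̄ / d₂ = 276.5000 / 2.326 = 118.8736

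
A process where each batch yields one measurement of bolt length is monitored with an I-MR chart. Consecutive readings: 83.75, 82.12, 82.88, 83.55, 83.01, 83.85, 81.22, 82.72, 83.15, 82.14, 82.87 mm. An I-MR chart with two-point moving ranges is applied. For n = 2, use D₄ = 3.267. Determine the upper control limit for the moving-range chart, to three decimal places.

Moving ranges: 1.63, 0.76, 0.67, 0.54, 0.84, 2.63, 1.50, 0.43, 1.01, 0.73; M̄R̄ = 10.7400 / 10 = 1.0740
UCL_MR = D₄·M̄R̄ = 3.267 × 1.0740 = 3.5088

3.509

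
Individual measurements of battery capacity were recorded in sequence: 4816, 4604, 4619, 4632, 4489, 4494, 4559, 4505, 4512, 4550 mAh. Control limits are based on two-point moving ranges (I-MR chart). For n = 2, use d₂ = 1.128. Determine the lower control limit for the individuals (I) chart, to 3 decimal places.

4414.879

X̄ = (4816 + 4604 + 4619 + 4632 + 4489 + 4494 + 4559 + 4505 + 4512 + 4550) / 10 = 4578.0000
Moving ranges: 212, 15, 13, 143, 5, 65, 54, 7, 38; M̄R̄ = 552.0000 / 9 = 61.3333
LCL = X̄ − 3·M̄R̄/d₂ = 4578.0000 − 3 × 61.3333 / 1.128 = 4414.8794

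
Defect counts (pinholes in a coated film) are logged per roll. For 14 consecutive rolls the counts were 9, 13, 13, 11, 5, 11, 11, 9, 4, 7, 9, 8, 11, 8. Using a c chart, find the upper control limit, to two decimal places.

18.32

c̄ = (9 + 13 + 13 + 11 + 5 + 11 + 11 + 9 + 4 + 7 + 9 + 8 + 11 + 8) / 14 = 129 / 14 = 9.2143
UCL = c̄ + 3√c̄ = 9.2143 + 3 × √9.2143 = 9.2143 + 3 × 3.0355 = 18.3208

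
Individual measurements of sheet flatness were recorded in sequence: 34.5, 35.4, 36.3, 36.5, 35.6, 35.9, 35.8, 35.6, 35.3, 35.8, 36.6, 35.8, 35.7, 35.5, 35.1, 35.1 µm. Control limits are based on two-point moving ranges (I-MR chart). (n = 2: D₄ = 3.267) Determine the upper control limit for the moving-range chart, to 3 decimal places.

Moving ranges: 0.9, 0.9, 0.2, 0.9, 0.3, 0.1, 0.2, 0.3, 0.5, 0.8, 0.8, 0.1, 0.2, 0.4, 0.0; M̄R̄ = 6.6000 / 15 = 0.4400
UCL_MR = D₄·M̄R̄ = 3.267 × 0.4400 = 1.4375

1.437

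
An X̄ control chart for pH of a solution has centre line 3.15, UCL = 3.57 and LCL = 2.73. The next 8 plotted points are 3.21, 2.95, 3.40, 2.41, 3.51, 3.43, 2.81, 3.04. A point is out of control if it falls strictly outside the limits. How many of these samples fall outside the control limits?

1

Compare each point to [2.73, 3.57]: sample 4 = 2.41 < LCL.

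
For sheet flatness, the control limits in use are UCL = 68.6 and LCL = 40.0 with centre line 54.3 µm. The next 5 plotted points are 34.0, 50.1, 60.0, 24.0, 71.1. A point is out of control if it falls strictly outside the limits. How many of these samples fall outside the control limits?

Compare each point to [40.0, 68.6]: sample 1 = 34.0 < LCL; sample 4 = 24.0 < LCL; sample 5 = 71.1 > UCL.

3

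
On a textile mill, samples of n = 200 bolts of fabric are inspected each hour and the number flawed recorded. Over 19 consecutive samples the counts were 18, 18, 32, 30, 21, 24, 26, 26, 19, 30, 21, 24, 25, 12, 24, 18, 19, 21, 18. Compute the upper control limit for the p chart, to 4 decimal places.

0.1790

p̄ = Σdᵢ / (k·n) = 426 / (19 × 200) = 0.11211
UCL = p̄ + 3·√(p̄(1−p̄)/n) = 0.11211 + 3 × √(0.11211×0.88789/200) = 0.11211 + 3 × 0.02231 = 0.17903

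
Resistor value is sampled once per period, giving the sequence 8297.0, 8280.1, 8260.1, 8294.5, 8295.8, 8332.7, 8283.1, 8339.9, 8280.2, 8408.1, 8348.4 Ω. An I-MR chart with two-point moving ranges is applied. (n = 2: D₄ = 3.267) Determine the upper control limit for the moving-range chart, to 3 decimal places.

151.327

Moving ranges: 16.9, 20.0, 34.4, 1.3, 36.9, 49.6, 56.8, 59.7, 127.9, 59.7; M̄R̄ = 463.2000 / 10 = 46.3200
UCL_MR = D₄·M̄R̄ = 3.267 × 46.3200 = 151.3274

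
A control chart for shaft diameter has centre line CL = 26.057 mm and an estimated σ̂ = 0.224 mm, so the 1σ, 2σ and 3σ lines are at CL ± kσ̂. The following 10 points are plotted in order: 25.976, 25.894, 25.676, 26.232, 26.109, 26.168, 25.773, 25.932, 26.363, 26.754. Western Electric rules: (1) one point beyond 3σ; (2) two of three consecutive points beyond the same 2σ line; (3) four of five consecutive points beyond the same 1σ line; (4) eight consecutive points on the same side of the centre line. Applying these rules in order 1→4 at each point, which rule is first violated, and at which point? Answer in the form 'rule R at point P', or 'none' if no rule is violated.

Zone of each point (C = within 1σ̂, B = 1σ̂–2σ̂, A = 2σ̂–3σ̂, * = beyond 3σ̂; sign = side of CL): 1:-C, 2:-C, 3:-B, 4:+C, 5:+C, 6:+C, 7:-B, 8:-C, 9:+B, 10:+*
Rule 1 (one point beyond the 3σ limits) is satisfied at point 10.

rule 1 at point 10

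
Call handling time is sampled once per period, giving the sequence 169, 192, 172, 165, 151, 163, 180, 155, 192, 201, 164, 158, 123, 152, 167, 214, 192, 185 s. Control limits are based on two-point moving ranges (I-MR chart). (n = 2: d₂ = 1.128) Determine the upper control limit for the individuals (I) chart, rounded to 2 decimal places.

228.58

X̄ = (169 + 192 + 172 + 165 + 151 + 163 + 180 + 155 + 192 + 201 + 164 + 158 + 123 + 152 + 167 + 214 + 192 + 185) / 18 = 171.9444
Moving ranges: 23, 20, 7, 14, 12, 17, 25, 37, 9, 37, 6, 35, 29, 15, 47, 22, 7; M̄R̄ = 362.0000 / 17 = 21.2941
UCL = X̄ + 3·M̄R̄/d₂ = 171.9444 + 3 × 21.2941 / 1.128 = 228.5777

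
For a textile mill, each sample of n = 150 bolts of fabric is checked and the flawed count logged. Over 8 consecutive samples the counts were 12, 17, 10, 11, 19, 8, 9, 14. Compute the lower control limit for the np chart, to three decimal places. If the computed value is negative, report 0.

2.345

p̄ = Σdᵢ / (k·n) = 100 / (8 × 150) = 0.08333
LCL = np̄ − 3·√(np̄(1−p̄)) = 12.5000 − 3 × 3.3850 = 2.3450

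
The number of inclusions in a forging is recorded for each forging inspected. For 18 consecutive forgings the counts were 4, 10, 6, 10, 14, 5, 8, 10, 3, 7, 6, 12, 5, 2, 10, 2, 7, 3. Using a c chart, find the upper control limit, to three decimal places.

14.763

c̄ = (4 + 10 + 6 + 10 + 14 + 5 + 8 + 10 + 3 + 7 + 6 + 12 + 5 + 2 + 10 + 2 + 7 + 3) / 18 = 124 / 18 = 6.8889
UCL = c̄ + 3√c̄ = 6.8889 + 3 × √6.8889 = 6.8889 + 3 × 2.6247 = 14.7629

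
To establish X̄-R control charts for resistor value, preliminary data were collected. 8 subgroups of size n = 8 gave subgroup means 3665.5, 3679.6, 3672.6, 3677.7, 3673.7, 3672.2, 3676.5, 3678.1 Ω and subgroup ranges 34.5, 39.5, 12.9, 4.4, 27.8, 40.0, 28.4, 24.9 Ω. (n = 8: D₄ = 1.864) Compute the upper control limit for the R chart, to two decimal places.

49.49

R̄ = (34.5 + 39.5 + 12.9 + 4.4 + 27.8 + 40.0 + 28.4 + 24.9) / 8 = 212.4000 / 8 = 26.5500
UCL_R = D₄·R̄ = 1.864 × 26.5500 = 49.4892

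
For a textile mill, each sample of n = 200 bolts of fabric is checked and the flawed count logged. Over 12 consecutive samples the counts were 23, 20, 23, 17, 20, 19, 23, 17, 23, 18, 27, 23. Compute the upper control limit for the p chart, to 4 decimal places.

0.1706

p̄ = Σdᵢ / (k·n) = 253 / (12 × 200) = 0.10542
UCL = p̄ + 3·√(p̄(1−p̄)/n) = 0.10542 + 3 × √(0.10542×0.89458/200) = 0.10542 + 3 × 0.02171 = 0.17056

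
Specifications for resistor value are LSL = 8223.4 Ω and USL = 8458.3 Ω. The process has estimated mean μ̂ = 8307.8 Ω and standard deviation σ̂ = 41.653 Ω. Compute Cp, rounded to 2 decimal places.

Cp = (USL − LSL) / (6σ̂) = (8458.3 − 8223.4) / (6 × 41.653) = 234.9000 / 249.9180 = 0.9399

0.94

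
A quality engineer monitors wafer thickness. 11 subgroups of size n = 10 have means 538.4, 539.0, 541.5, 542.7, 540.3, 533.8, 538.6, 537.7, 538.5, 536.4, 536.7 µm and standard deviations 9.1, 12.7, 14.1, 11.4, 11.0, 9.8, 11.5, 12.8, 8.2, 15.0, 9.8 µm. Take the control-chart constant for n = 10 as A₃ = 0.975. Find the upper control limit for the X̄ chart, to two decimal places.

X̄̄ = (538.4 + 539.0 + 541.5 + 542.7 + 540.3 + 533.8 + 538.6 + 537.7 + 538.5 + 536.4 + 536.7) / 11 = 538.5091
s̄ = (9.1 + 12.7 + 14.1 + 11.4 + 11.0 + 9.8 + 11.5 + 12.8 + 8.2 + 15.0 + 9.8) / 11 = 11.4000
UCL = X̄̄ + A₃·s̄ = 538.5091 + 0.975 × 11.4000 = 549.6241

549.62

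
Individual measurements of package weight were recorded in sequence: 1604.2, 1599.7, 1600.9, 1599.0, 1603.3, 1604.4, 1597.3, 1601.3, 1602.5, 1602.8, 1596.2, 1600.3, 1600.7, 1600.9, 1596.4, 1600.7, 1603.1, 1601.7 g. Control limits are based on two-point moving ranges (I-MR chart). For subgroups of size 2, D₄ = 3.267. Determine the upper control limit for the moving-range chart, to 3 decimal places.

Moving ranges: 4.5, 1.2, 1.9, 4.3, 1.1, 7.1, 4.0, 1.2, 0.3, 6.6, 4.1, 0.4, 0.2, 4.5, 4.3, 2.4, 1.4; M̄R̄ = 49.5000 / 17 = 2.9118
UCL_MR = D₄·M̄R̄ = 3.267 × 2.9118 = 9.5127

9.513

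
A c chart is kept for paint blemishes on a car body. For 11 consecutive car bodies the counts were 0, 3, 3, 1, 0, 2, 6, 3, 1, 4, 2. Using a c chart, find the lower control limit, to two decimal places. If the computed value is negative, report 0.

c̄ = (0 + 3 + 3 + 1 + 0 + 2 + 6 + 3 + 1 + 4 + 2) / 11 = 25 / 11 = 2.2727
LCL = c̄ − 3√c̄ = 2.2727 − 3 × 1.5076 = -2.2499 → 0 (cannot be negative)

0.00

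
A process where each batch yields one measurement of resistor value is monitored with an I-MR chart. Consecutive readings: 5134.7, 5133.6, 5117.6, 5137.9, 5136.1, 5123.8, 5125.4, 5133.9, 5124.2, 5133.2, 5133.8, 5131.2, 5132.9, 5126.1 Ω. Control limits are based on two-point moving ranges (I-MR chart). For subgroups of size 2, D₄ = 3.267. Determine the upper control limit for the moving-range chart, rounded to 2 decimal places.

Moving ranges: 1.1, 16.0, 20.3, 1.8, 12.3, 1.6, 8.5, 9.7, 9.0, 0.6, 2.6, 1.7, 6.8; M̄R̄ = 92.0000 / 13 = 7.0769
UCL_MR = D₄·M̄R̄ = 3.267 × 7.0769 = 23.1203

23.12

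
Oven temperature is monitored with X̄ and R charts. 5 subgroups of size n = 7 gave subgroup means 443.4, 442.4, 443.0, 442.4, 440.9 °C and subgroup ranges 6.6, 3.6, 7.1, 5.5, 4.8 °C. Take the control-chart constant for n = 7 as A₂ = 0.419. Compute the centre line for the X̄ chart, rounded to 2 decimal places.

442.42

X̄̄ = (443.4 + 442.4 + 443.0 + 442.4 + 440.9) / 5 = 2212.1000 / 5 = 442.4200
CL = X̄̄ = 442.4200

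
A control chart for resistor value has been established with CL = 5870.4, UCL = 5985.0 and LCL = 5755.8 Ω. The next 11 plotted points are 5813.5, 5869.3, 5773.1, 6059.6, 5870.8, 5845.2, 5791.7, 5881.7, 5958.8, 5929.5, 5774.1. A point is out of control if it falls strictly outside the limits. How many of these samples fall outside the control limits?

Compare each point to [5755.8, 5985.0]: sample 4 = 6059.6 > UCL.

1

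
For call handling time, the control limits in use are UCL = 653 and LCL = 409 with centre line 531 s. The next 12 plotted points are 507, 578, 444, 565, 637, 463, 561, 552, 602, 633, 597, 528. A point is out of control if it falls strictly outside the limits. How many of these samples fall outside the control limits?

All 12 points lie within [409, 653].

0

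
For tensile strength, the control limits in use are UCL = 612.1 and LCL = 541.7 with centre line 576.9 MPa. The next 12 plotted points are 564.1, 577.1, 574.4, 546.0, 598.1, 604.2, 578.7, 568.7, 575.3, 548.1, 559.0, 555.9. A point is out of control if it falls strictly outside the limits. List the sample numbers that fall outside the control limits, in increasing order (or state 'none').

All 12 points lie within [541.7, 612.1].

none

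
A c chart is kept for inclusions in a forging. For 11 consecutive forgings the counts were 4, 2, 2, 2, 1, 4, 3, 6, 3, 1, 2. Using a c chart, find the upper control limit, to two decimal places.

c̄ = (4 + 2 + 2 + 2 + 1 + 4 + 3 + 6 + 3 + 1 + 2) / 11 = 30 / 11 = 2.7273
UCL = c̄ + 3√c̄ = 2.7273 + 3 × √2.7273 = 2.7273 + 3 × 1.6514 = 7.6816

7.68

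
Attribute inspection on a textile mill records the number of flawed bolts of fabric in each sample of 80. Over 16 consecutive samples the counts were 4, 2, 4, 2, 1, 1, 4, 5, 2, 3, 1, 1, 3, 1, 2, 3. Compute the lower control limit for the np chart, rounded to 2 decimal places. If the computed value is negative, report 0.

0.00

p̄ = Σdᵢ / (k·n) = 39 / (16 × 80) = 0.03047
LCL = np̄ − 3·√(np̄(1−p̄)) = 2.4375 − 3 × 1.5373 = -2.1743 → 0 (negative, so LCL = 0)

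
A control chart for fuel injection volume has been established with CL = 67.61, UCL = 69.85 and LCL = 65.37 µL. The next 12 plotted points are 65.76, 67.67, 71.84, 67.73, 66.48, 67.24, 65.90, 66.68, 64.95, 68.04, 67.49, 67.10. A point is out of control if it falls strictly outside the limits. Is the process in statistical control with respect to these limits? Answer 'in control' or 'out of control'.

out of control

Compare each point to [65.37, 69.85]: sample 3 = 71.84 > UCL; sample 9 = 64.95 < LCL.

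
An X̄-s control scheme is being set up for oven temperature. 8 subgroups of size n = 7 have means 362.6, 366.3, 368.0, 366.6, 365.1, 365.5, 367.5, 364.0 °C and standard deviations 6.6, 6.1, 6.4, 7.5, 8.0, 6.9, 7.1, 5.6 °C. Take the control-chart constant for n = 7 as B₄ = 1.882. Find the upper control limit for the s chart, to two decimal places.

s̄ = (6.6 + 6.1 + 6.4 + 7.5 + 8.0 + 6.9 + 7.1 + 5.6) / 8 = 6.7750
UCL_s = B₄·s̄ = 1.882 × 6.7750 = 12.7506

12.75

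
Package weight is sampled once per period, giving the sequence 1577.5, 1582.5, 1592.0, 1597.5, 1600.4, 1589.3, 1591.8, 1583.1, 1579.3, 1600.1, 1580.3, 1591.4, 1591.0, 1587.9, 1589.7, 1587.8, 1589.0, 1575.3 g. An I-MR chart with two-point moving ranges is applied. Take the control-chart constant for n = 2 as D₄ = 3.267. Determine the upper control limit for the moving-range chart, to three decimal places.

Moving ranges: 5.0, 9.5, 5.5, 2.9, 11.1, 2.5, 8.7, 3.8, 20.8, 19.8, 11.1, 0.4, 3.1, 1.8, 1.9, 1.2, 13.7; M̄R̄ = 122.8000 / 17 = 7.2235
UCL_MR = D₄·M̄R̄ = 3.267 × 7.2235 = 23.5993

23.599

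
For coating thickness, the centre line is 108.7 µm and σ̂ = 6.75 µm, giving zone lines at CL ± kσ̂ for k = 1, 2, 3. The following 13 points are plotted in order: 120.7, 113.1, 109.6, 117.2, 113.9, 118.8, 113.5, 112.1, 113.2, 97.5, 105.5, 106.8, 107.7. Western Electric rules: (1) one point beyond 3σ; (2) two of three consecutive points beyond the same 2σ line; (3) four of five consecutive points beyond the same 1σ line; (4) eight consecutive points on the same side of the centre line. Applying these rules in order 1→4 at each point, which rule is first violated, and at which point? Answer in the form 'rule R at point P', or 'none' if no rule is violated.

rule 4 at point 8

Zone of each point (C = within 1σ̂, B = 1σ̂–2σ̂, A = 2σ̂–3σ̂, * = beyond 3σ̂; sign = side of CL): 1:+B, 2:+C, 3:+C, 4:+B, 5:+C, 6:+B, 7:+C, 8:+C, 9:+C, 10:-B, 11:-C, 12:-C, 13:-C
Rule 4 (eight consecutive points on the same side of the centre line) is satisfied at point 8.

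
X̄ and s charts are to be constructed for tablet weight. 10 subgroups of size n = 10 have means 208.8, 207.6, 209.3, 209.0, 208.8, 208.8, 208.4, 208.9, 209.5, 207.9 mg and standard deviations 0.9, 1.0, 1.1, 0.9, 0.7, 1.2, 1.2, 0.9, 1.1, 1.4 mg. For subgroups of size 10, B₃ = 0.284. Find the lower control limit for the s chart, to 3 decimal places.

s̄ = (0.9 + 1.0 + 1.1 + 0.9 + 0.7 + 1.2 + 1.2 + 0.9 + 1.1 + 1.4) / 10 = 1.0400
LCL_s = B₃·s̄ = 0.284 × 1.0400 = 0.2954

0.295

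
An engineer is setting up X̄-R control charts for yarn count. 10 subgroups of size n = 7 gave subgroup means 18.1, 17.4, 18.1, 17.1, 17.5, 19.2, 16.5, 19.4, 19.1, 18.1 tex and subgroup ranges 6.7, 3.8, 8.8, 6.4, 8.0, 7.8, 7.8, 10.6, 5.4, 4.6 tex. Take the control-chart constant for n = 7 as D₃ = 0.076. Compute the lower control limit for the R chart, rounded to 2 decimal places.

0.53

R̄ = (6.7 + 3.8 + 8.8 + 6.4 + 8.0 + 7.8 + 7.8 + 10.6 + 5.4 + 4.6) / 10 = 69.9000 / 10 = 6.9900
LCL_R = D₃·R̄ = 0.076 × 6.9900 = 0.5312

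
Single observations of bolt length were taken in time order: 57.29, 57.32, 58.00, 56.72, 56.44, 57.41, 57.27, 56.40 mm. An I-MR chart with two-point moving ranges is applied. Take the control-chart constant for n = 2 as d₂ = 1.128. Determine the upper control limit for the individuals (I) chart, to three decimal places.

X̄ = (57.29 + 57.32 + 58.00 + 56.72 + 56.44 + 57.41 + 57.27 + 56.40) / 8 = 57.1063
Moving ranges: 0.03, 0.68, 1.28, 0.28, 0.97, 0.14, 0.87; M̄R̄ = 4.2500 / 7 = 0.6071
UCL = X̄ + 3·M̄R̄/d₂ = 57.1063 + 3 × 0.6071 / 1.128 = 58.7210

58.721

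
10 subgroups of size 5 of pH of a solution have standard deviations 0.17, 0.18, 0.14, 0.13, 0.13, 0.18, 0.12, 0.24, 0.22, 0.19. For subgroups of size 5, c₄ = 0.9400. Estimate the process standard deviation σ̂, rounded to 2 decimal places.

s̄ = (0.17 + 0.18 + 0.14 + 0.13 + 0.13 + 0.18 + 0.12 + 0.24 + 0.22 + 0.19) / 10 = 0.1700
σ̂ = s̄ / c₄ = 0.1700 / 0.9400 = 0.1809

0.18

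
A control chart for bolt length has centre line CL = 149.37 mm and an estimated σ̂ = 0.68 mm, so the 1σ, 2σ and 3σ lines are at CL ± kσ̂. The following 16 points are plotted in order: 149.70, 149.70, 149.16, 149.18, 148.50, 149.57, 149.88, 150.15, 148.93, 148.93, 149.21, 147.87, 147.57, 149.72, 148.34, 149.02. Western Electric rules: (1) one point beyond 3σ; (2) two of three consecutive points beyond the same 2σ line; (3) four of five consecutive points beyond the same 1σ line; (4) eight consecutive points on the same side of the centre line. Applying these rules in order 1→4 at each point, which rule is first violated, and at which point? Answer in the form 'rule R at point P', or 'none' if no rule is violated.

rule 2 at point 13

Zone of each point (C = within 1σ̂, B = 1σ̂–2σ̂, A = 2σ̂–3σ̂, * = beyond 3σ̂; sign = side of CL): 1:+C, 2:+C, 3:-C, 4:-C, 5:-B, 6:+C, 7:+C, 8:+B, 9:-C, 10:-C, 11:-C, 12:-A, 13:-A, 14:+C, 15:-B, 16:-C
Rule 2 (two of three consecutive points beyond the same 2σ limit) is satisfied at point 13.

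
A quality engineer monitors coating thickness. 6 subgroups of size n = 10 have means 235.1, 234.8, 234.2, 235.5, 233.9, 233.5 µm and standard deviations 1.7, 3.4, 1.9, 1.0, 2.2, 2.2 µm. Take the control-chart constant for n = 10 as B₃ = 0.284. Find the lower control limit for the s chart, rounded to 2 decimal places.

0.59

s̄ = (1.7 + 3.4 + 1.9 + 1.0 + 2.2 + 2.2) / 6 = 2.0667
LCL_s = B₃·s̄ = 0.284 × 2.0667 = 0.5869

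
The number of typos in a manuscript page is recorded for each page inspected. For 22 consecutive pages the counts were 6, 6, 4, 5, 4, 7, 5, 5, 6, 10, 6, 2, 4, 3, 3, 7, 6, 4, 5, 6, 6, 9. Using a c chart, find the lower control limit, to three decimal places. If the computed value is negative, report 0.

c̄ = (6 + 6 + 4 + 5 + 4 + 7 + 5 + 5 + 6 + 10 + 6 + 2 + 4 + 3 + 3 + 7 + 6 + 4 + 5 + 6 + 6 + 9) / 22 = 119 / 22 = 5.4091
LCL = c̄ − 3√c̄ = 5.4091 − 3 × 2.3257 = -1.5681 → 0 (cannot be negative)

0.000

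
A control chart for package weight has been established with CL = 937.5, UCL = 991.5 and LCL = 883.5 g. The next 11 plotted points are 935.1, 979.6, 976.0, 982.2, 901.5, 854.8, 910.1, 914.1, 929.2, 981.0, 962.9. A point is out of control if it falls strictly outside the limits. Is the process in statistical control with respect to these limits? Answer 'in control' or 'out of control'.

out of control

Compare each point to [883.5, 991.5]: sample 6 = 854.8 < LCL.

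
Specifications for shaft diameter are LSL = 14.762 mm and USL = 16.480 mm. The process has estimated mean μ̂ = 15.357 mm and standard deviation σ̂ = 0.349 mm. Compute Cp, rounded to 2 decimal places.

Cp = (USL − LSL) / (6σ̂) = (16.480 − 14.762) / (6 × 0.349) = 1.7180 / 2.0940 = 0.8204

0.82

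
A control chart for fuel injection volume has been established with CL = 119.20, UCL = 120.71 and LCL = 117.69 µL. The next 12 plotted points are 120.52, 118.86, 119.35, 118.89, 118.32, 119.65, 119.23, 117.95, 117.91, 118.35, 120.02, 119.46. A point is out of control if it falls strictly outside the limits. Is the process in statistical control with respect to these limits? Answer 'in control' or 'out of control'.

in control

All 12 points lie within [117.69, 120.71].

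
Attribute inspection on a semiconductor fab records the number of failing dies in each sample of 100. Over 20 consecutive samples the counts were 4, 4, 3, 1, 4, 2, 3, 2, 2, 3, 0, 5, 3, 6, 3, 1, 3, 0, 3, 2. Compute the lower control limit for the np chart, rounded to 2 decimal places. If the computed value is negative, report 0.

p̄ = Σdᵢ / (k·n) = 54 / (20 × 100) = 0.02700
LCL = np̄ − 3·√(np̄(1−p̄)) = 2.7000 − 3 × 1.6208 = -2.1625 → 0 (negative, so LCL = 0)

0.00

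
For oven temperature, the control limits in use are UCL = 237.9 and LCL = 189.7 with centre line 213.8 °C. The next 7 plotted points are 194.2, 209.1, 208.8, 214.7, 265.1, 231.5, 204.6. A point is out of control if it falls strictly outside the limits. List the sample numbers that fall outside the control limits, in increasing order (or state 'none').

Compare each point to [189.7, 237.9]: sample 5 = 265.1 > UCL.

5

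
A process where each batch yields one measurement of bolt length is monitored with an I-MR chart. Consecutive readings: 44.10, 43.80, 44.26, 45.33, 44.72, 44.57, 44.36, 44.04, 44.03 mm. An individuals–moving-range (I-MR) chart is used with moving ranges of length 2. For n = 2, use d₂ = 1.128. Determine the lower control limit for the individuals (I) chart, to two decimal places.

43.32

X̄ = (44.10 + 43.80 + 44.26 + 45.33 + 44.72 + 44.57 + 44.36 + 44.04 + 44.03) / 9 = 44.3567
Moving ranges: 0.30, 0.46, 1.07, 0.61, 0.15, 0.21, 0.32, 0.01; M̄R̄ = 3.1300 / 8 = 0.3912
LCL = X̄ − 3·M̄R̄/d₂ = 44.3567 − 3 × 0.3912 / 1.128 = 43.3161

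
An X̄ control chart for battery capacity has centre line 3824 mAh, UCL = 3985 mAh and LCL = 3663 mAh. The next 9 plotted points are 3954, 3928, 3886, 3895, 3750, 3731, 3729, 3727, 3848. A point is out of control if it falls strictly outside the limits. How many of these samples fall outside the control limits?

All 9 points lie within [3663, 3985].

0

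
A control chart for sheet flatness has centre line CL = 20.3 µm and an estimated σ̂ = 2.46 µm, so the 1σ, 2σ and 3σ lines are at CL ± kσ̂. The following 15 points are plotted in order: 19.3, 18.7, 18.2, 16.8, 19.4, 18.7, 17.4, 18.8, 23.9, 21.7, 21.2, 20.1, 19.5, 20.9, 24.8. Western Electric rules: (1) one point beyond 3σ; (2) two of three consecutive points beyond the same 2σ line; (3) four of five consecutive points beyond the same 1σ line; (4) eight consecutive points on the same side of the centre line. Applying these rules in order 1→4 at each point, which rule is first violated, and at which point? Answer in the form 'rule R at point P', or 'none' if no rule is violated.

rule 4 at point 8

Zone of each point (C = within 1σ̂, B = 1σ̂–2σ̂, A = 2σ̂–3σ̂, * = beyond 3σ̂; sign = side of CL): 1:-C, 2:-C, 3:-C, 4:-B, 5:-C, 6:-C, 7:-B, 8:-C, 9:+B, 10:+C, 11:+C, 12:-C, 13:-C, 14:+C, 15:+B
Rule 4 (eight consecutive points on the same side of the centre line) is satisfied at point 8.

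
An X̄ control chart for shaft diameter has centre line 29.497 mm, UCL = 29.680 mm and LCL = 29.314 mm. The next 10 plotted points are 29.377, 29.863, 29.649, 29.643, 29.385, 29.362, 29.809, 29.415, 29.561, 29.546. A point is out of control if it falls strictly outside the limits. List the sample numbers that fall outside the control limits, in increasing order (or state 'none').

2, 7

Compare each point to [29.314, 29.680]: sample 2 = 29.863 > UCL; sample 7 = 29.809 > UCL.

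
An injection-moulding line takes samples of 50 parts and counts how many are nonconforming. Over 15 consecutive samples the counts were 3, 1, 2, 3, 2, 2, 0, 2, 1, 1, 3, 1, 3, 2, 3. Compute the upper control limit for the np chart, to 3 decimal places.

p̄ = Σdᵢ / (k·n) = 29 / (15 × 50) = 0.03867
UCL = np̄ + 3·√(np̄(1−p̄)) = 1.9333 + 3 × √(1.9333×0.96133) = 1.9333 + 3 × 1.3633 = 6.0232

6.023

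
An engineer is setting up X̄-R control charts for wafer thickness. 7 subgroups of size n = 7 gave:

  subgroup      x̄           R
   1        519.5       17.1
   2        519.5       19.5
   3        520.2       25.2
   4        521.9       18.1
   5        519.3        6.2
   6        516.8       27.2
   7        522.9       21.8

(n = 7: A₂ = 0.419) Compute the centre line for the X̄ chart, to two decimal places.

520.01

X̄̄ = (519.5 + 519.5 + 520.2 + 521.9 + 519.3 + 516.8 + 522.9) / 7 = 3640.1000 / 7 = 520.0143
CL = X̄̄ = 520.0143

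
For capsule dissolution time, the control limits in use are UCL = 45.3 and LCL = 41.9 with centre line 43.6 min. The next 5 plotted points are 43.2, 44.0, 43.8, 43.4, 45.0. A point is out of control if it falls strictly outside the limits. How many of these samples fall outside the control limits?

0

All 5 points lie within [41.9, 45.3].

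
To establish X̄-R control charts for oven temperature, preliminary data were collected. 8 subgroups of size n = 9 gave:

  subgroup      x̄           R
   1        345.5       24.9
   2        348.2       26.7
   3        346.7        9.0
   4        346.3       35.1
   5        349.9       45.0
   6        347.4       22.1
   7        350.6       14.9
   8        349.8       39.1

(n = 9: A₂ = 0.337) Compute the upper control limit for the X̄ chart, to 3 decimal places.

357.183

X̄̄ = (345.5 + 348.2 + 346.7 + 346.3 + 349.9 + 347.4 + 350.6 + 349.8) / 8 = 2784.4000 / 8 = 348.0500
R̄ = (24.9 + 26.7 + 9.0 + 35.1 + 45.0 + 22.1 + 14.9 + 39.1) / 8 = 216.8000 / 8 = 27.1000
UCL = X̄̄ + A₂·R̄ = 348.0500 + 0.337 × 27.1000 = 357.1827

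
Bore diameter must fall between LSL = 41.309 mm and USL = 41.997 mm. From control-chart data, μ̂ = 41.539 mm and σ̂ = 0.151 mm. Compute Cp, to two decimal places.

Cp = (USL − LSL) / (6σ̂) = (41.997 − 41.309) / (6 × 0.151) = 0.6880 / 0.9060 = 0.7594

0.76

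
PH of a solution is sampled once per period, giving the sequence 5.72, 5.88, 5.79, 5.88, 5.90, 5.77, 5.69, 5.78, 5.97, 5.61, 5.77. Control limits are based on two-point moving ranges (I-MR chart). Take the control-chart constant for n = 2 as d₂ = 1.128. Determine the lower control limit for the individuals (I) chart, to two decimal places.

5.43

X̄ = (5.72 + 5.88 + 5.79 + 5.88 + 5.90 + 5.77 + 5.69 + 5.78 + 5.97 + 5.61 + 5.77) / 11 = 5.7964
Moving ranges: 0.16, 0.09, 0.09, 0.02, 0.13, 0.08, 0.09, 0.19, 0.36, 0.16; M̄R̄ = 1.3700 / 10 = 0.1370
LCL = X̄ − 3·M̄R̄/d₂ = 5.7964 − 3 × 0.1370 / 1.128 = 5.4320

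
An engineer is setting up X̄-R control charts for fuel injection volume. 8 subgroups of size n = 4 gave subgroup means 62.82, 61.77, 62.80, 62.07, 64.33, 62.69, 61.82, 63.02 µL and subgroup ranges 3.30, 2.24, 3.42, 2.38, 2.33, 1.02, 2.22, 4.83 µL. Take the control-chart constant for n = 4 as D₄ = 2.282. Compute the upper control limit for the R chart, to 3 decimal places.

R̄ = (3.30 + 2.24 + 3.42 + 2.38 + 2.33 + 1.02 + 2.22 + 4.83) / 8 = 21.7400 / 8 = 2.7175
UCL_R = D₄·R̄ = 2.282 × 2.7175 = 6.2013

6.201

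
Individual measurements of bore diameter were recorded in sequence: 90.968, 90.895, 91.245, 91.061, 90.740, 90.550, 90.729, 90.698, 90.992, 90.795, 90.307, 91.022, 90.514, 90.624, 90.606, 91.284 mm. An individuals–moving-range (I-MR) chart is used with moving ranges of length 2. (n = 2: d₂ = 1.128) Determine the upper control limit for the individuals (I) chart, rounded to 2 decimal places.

X̄ = (90.968 + 90.895 + 91.245 + 91.061 + 90.740 + 90.550 + 90.729 + 90.698 + 90.992 + 90.795 + 90.307 + 91.022 + 90.514 + 90.624 + 90.606 + 91.284) / 16 = 90.8144
Moving ranges: 0.073, 0.350, 0.184, 0.321, 0.190, 0.179, 0.031, 0.294, 0.197, 0.488, 0.715, 0.508, 0.110, 0.018, 0.678; M̄R̄ = 4.3360 / 15 = 0.2891
UCL = X̄ + 3·M̄R̄/d₂ = 90.8144 + 3 × 0.2891 / 1.128 = 91.5832

91.58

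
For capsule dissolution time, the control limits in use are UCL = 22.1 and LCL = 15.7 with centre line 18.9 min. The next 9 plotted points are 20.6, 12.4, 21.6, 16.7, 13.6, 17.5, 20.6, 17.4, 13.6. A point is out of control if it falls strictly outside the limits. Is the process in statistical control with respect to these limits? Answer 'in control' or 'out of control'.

Compare each point to [15.7, 22.1]: sample 2 = 12.4 < LCL; sample 5 = 13.6 < LCL; sample 9 = 13.6 < LCL.

out of control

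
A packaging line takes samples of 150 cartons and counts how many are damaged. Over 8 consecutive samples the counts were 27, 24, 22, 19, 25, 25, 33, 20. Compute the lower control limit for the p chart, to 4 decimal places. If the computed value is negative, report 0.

p̄ = Σdᵢ / (k·n) = 195 / (8 × 150) = 0.16250
LCL = p̄ − 3·√(p̄(1−p̄)/n) = 0.16250 − 3 × 0.03012 = 0.07214

0.0721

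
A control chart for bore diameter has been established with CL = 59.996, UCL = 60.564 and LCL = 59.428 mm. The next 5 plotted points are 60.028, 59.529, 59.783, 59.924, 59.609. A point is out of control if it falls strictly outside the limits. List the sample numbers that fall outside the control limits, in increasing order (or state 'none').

All 5 points lie within [59.428, 60.564].

none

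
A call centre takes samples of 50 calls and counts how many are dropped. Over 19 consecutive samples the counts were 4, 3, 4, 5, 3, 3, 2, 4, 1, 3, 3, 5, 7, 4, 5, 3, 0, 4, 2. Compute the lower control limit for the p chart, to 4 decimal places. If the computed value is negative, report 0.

p̄ = Σdᵢ / (k·n) = 65 / (19 × 50) = 0.06842
LCL = p̄ − 3·√(p̄(1−p̄)/n) = 0.06842 − 3 × 0.03570 = -0.03869 → 0 (negative, so LCL = 0)

0.0000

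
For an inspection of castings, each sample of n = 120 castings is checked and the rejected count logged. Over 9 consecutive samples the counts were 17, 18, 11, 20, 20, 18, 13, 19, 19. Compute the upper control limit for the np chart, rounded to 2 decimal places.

p̄ = Σdᵢ / (k·n) = 155 / (9 × 120) = 0.14352
UCL = np̄ + 3·√(np̄(1−p̄)) = 17.2222 + 3 × √(17.2222×0.85648) = 17.2222 + 3 × 3.8406 = 28.7441

28.74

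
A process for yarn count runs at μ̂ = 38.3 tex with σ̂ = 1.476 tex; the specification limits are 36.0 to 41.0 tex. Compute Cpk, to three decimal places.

0.519

Cpu = (USL − μ̂) / (3σ̂) = (41.0 − 38.3) / (3 × 1.476) = 0.6098; Cpl = (μ̂ − LSL) / (3σ̂) = (38.3 − 36.0) / (3 × 1.476) = 0.5194; Cpk = min(Cpu, Cpl) = 0.5194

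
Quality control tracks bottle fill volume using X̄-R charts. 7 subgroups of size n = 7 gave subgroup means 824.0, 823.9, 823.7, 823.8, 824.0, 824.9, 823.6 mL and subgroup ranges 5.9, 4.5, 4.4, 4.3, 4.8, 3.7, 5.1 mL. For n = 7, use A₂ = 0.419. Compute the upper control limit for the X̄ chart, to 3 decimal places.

825.943

X̄̄ = (824.0 + 823.9 + 823.7 + 823.8 + 824.0 + 824.9 + 823.6) / 7 = 5767.9000 / 7 = 823.9857
R̄ = (5.9 + 4.5 + 4.4 + 4.3 + 4.8 + 3.7 + 5.1) / 7 = 32.7000 / 7 = 4.6714
UCL = X̄̄ + A₂·R̄ = 823.9857 + 0.419 × 4.6714 = 825.9430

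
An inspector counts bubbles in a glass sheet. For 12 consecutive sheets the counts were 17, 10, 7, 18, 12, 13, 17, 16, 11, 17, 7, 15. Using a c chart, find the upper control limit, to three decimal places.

24.288

c̄ = (17 + 10 + 7 + 18 + 12 + 13 + 17 + 16 + 11 + 17 + 7 + 15) / 12 = 160 / 12 = 13.3333
UCL = c̄ + 3√c̄ = 13.3333 + 3 × √13.3333 = 13.3333 + 3 × 3.6515 = 24.2878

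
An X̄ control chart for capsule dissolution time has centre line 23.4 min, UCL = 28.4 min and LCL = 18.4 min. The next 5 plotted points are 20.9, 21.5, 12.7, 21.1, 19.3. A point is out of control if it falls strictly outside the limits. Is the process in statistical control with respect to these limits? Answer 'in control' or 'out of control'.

Compare each point to [18.4, 28.4]: sample 3 = 12.7 < LCL.

out of control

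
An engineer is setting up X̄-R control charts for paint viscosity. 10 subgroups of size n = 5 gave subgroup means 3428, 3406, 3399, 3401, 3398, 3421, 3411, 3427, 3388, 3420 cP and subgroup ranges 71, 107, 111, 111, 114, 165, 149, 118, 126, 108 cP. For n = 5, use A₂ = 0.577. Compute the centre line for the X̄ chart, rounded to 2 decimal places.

X̄̄ = (3428 + 3406 + 3399 + 3401 + 3398 + 3421 + 3411 + 3427 + 3388 + 3420) / 10 = 34099.0000 / 10 = 3409.9000
CL = X̄̄ = 3409.9000

3409.90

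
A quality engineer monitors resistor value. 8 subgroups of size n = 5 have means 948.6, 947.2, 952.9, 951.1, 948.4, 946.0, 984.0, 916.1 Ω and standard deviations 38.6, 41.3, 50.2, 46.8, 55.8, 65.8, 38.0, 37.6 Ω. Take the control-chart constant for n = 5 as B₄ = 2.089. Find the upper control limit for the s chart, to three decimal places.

97.687

s̄ = (38.6 + 41.3 + 50.2 + 46.8 + 55.8 + 65.8 + 38.0 + 37.6) / 8 = 46.7625
UCL_s = B₄·s̄ = 2.089 × 46.7625 = 97.6869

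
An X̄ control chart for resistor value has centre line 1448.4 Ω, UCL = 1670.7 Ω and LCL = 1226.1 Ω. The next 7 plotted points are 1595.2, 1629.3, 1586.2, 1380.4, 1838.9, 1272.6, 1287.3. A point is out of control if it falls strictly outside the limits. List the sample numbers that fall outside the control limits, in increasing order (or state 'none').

5

Compare each point to [1226.1, 1670.7]: sample 5 = 1838.9 > UCL.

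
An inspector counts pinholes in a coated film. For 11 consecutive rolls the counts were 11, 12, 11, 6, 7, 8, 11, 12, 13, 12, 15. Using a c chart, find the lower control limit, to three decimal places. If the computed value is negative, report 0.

0.902

c̄ = (11 + 12 + 11 + 6 + 7 + 8 + 11 + 12 + 13 + 12 + 15) / 11 = 118 / 11 = 10.7273
LCL = c̄ − 3√c̄ = 10.7273 − 3 × 3.2753 = 0.9015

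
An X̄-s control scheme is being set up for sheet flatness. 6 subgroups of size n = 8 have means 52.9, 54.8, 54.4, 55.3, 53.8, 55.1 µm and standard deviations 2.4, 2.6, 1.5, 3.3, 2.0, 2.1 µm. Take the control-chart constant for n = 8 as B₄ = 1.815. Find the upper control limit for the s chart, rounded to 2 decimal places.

s̄ = (2.4 + 2.6 + 1.5 + 3.3 + 2.0 + 2.1) / 6 = 2.3167
UCL_s = B₄·s̄ = 1.815 × 2.3167 = 4.2048

4.20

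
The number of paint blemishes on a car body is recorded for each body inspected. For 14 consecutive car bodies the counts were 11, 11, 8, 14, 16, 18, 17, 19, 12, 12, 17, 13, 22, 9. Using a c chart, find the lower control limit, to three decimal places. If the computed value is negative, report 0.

2.904

c̄ = (11 + 11 + 8 + 14 + 16 + 18 + 17 + 19 + 12 + 12 + 17 + 13 + 22 + 9) / 14 = 199 / 14 = 14.2143
LCL = c̄ − 3√c̄ = 14.2143 − 3 × 3.7702 = 2.9037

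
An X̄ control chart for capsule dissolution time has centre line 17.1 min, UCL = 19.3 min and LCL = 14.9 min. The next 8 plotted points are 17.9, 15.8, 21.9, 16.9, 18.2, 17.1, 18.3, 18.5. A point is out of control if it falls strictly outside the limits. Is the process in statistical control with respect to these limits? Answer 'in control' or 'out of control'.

Compare each point to [14.9, 19.3]: sample 3 = 21.9 > UCL.

out of control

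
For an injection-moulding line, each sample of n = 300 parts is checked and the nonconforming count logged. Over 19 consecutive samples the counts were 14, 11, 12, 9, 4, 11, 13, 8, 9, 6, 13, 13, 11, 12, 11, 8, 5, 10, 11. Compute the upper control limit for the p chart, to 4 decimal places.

0.0647

p̄ = Σdᵢ / (k·n) = 191 / (19 × 300) = 0.03351
UCL = p̄ + 3·√(p̄(1−p̄)/n) = 0.03351 + 3 × √(0.03351×0.96649/300) = 0.03351 + 3 × 0.01039 = 0.06468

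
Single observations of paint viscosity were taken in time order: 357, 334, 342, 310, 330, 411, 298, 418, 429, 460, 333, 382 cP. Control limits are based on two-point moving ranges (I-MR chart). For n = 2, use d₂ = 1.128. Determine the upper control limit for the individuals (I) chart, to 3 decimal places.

515.694

X̄ = (357 + 334 + 342 + 310 + 330 + 411 + 298 + 418 + 429 + 460 + 333 + 382) / 12 = 367.0000
Moving ranges: 23, 8, 32, 20, 81, 113, 120, 11, 31, 127, 49; M̄R̄ = 615.0000 / 11 = 55.9091
UCL = X̄ + 3·M̄R̄/d₂ = 367.0000 + 3 × 55.9091 / 1.128 = 515.6944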